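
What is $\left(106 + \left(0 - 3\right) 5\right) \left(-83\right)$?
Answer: $-7553$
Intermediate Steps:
$\left(106 + \left(0 - 3\right) 5\right) \left(-83\right) = \left(106 - 15\right) \left(-83\right) = 91 \left(-83\right) = -7553$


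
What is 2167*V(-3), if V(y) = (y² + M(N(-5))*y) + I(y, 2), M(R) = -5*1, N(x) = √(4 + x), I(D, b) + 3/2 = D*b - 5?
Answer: 49841/2 ≈ 24921.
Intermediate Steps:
I(D, b) = -13/2 + D*b (I(D, b) = -3/2 + (D*b - 5) = -3/2 + (-5 + D*b) = -13/2 + D*b)
M(R) = -5
V(y) = -13/2 + y² - 3*y (V(y) = (y² - 5*y) + (-13/2 + y*2) = (y² - 5*y) + (-13/2 + 2*y) = -13/2 + y² - 3*y)
2167*V(-3) = 2167*(-13/2 + (-3)² - 3*(-3)) = 2167*(-13/2 + 9 + 9) = 2167*(23/2) = 49841/2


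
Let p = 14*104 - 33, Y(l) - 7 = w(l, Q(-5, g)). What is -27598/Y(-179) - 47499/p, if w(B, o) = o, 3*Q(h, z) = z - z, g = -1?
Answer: -39604447/9961 ≈ -3975.9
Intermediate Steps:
Q(h, z) = 0 (Q(h, z) = (z - z)/3 = (⅓)*0 = 0)
Y(l) = 7 (Y(l) = 7 + 0 = 7)
p = 1423 (p = 1456 - 33 = 1423)
-27598/Y(-179) - 47499/p = -27598/7 - 47499/1423 = -39604447/9961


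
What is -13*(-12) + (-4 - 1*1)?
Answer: 151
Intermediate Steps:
-13*(-12) + (-4 - 1*1) = 156 + (-4 - 1) = 156 - 5 = 151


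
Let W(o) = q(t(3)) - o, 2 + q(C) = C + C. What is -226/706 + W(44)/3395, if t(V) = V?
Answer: -79551/239687 ≈ -0.33190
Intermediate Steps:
q(C) = -2 + 2*C (q(C) = -2 + (C + C) = -2 + 2*C)
W(o) = 4 - o (W(o) = (-2 + 2*3) - o = (-2 + 6) - o = 4 - o)
-226/706 + W(44)/3395 = -226/706 + (4 - 1*44)/3395 = -226*1/706 + (4 - 44)*(1/3395) = -113/353 - 40*1/3395 = -113/353 - 8/679 = -79551/239687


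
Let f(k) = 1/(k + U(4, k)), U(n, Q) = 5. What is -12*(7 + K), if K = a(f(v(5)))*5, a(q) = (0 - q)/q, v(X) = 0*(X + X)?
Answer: -24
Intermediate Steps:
v(X) = 0 (v(X) = 0*(2*X) = 0)
f(k) = 1/(5 + k) (f(k) = 1/(k + 5) = 1/(5 + k))
a(q) = -1 (a(q) = (-q)/q = -1)
K = -5 (K = -1*5 = -5)
-12*(7 + K) = -12*(7 - 5) = -12*2 = -24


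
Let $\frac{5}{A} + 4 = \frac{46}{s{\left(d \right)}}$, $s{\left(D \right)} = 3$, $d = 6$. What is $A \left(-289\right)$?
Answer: $- \frac{255}{2} \approx -127.5$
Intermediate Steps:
$A = \frac{15}{34}$ ($A = \frac{5}{-4 + \frac{46}{3}} = \frac{5}{\frac{34}{3}} = 5 \cdot \frac{3}{34} = \frac{15}{34} \approx 0.44118$)
$A \left(-289\right) = \frac{15}{34} \left(-289\right) = - \frac{255}{2}$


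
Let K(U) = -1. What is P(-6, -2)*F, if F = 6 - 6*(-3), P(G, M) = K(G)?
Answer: -24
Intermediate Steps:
P(G, M) = -1
F = 24 (F = 6 + 18 = 24)
P(-6, -2)*F = -1*24 = -24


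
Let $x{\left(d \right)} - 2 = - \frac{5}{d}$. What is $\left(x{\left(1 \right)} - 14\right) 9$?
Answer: $-153$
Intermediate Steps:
$x{\left(d \right)} = 2 - \frac{5}{d}$
$\left(x{\left(1 \right)} - 14\right) 9 = \left(\left(2 - \frac{5}{1}\right) - 14\right) 9 = \left(\left(2 - 5\right) - 14\right) 9 = \left(-3 - 14\right) 9 = \left(-17\right) 9 = -153$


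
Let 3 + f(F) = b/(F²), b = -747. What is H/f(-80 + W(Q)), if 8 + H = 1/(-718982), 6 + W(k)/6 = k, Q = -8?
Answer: 77350972936/29275149585 ≈ 2.6422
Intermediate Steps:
W(k) = -36 + 6*k
H = -5751857/718982 (H = -8 + 1/(-718982) = -8 - 1/718982 = -5751857/718982 ≈ -8.0000)
f(F) = -3 - 747/F²
H/f(-80 + W(Q)) = -5751857/(718982*(-3 - 747/(-80 + (-36 + 6*(-8)))²)) = -5751857/(718982*(-3 - 747/(-80 + (-36 - 48))²)) = -5751857/(718982*(-3 - 747/(-80 - 84)²)) = -5751857/(718982*(-3 - 747/(-164)²)) = -5751857/(718982*(-3 - 747*1/26896)) = -5751857/(718982*(-3 - 747/26896)) = -5751857/(718982*(-81435/26896)) = -5751857/718982*(-26896/81435) = 77350972936/29275149585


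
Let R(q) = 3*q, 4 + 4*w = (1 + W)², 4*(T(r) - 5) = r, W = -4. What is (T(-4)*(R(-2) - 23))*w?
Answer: -145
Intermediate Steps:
T(r) = 5 + r/4
w = 5/4 (w = -1 + (1 - 4)²/4 = -1 + (¼)*(-3)² = -1 + (¼)*9 = -1 + 9/4 = 5/4 ≈ 1.2500)
(T(-4)*(R(-2) - 23))*w = ((5 + (¼)*(-4))*(3*(-2) - 23))*(5/4) = ((5 - 1)*(-6 - 23))*(5/4) = (4*(-29))*(5/4) = -116*5/4 = -145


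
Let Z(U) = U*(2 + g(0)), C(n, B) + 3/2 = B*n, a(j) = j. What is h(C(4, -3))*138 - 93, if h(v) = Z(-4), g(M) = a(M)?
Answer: -1197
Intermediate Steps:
g(M) = M
C(n, B) = -3/2 + B*n
Z(U) = 2*U (Z(U) = U*(2 + 0) = U*2 = 2*U)
h(v) = -8 (h(v) = 2*(-4) = -8)
h(C(4, -3))*138 - 93 = -8*138 - 93 = -1104 - 93 = -1197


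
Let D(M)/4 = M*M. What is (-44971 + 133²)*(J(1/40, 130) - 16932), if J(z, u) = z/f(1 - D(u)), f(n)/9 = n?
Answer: 1873596153819107/4055940 ≈ 4.6194e+8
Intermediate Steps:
D(M) = 4*M² (D(M) = 4*(M*M) = 4*M²)
f(n) = 9*n
J(z, u) = z/(9 - 36*u²) (J(z, u) = z/((9*(1 - 4*u²))) = z/(9 - 36*u²))
(-44971 + 133²)*(J(1/40, 130) - 16932) = (-44971 + 133²)*(-1/(40*(-9 + 36*130²)) - 16932) = (-44971 + 17689)*(-1*1/40/(-9 + 36*16900) - 16932) = -27282*(-1*1/40/(-9 + 608400) - 16932) = -27282*(-1*1/40/608391 - 16932) = -27282*(-1*1/40*1/608391 - 16932) = -27282*(-1/24335640 - 16932) = -27282*(-412051056481/24335640) = 1873596153819107/4055940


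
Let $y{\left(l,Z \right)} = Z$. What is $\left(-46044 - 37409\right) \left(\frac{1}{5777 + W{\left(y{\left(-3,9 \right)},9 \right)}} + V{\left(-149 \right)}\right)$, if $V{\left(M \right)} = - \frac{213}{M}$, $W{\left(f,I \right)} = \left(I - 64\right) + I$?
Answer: $- \frac{101883761956}{853919} \approx -1.1931 \cdot 10^{5}$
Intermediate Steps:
$W{\left(f,I \right)} = -64 + 2 I$ ($W{\left(f,I \right)} = \left(-64 + I\right) + I = -64 + 2 I$)
$\left(-46044 - 37409\right) \left(\frac{1}{5777 + W{\left(y{\left(-3,9 \right)},9 \right)}} + V{\left(-149 \right)}\right) = \left(-46044 - 37409\right) \left(\frac{1}{5777 + \left(-64 + 2 \cdot 9\right)} - \frac{213}{-149}\right) = - 83453 \left(\frac{1}{5777 + \left(-64 + 18\right)} - - \frac{213}{149}\right) = - 83453 \left(\frac{1}{5777 - 46} + \frac{213}{149}\right) = - 83453 \left(\frac{1}{5731} + \frac{213}{149}\right) = \left(-83453\right) \frac{1220852}{853919} = - \frac{101883761956}{853919}$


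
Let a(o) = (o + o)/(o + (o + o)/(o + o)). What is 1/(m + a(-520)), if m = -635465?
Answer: -519/329805295 ≈ -1.5737e-6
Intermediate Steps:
a(o) = 2*o/(1 + o) (a(o) = (2*o)/(o + (2*o)/((2*o))) = (2*o)/(o + (2*o)*(1/(2*o))) = (2*o)/(o + 1) = (2*o)/(1 + o) = 2*o/(1 + o))
1/(m + a(-520)) = 1/(-635465 + 2*(-520)/(1 - 520)) = 1/(-635465 + 2*(-520)/(-519)) = 1/(-635465 + 2*(-520)*(-1/519)) = 1/(-635465 + 1040/519) = 1/(-329805295/519) = -519/329805295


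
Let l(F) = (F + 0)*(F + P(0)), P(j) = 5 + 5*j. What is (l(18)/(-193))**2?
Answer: 171396/37249 ≈ 4.6014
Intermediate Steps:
l(F) = F*(5 + F) (l(F) = (F + 0)*(F + (5 + 5*0)) = F*(F + (5 + 0)) = F*(F + 5) = F*(5 + F))
(l(18)/(-193))**2 = ((18*(5 + 18))/(-193))**2 = ((18*23)*(-1/193))**2 = (414*(-1/193))**2 = (-414/193)**2 = 171396/37249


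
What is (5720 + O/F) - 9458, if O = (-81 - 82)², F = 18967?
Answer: -70872077/18967 ≈ -3736.6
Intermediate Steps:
O = 26569 (O = (-163)² = 26569)
(5720 + O/F) - 9458 = (5720 + 26569/18967) - 9458 = 108517809/18967 - 9458 = -70872077/18967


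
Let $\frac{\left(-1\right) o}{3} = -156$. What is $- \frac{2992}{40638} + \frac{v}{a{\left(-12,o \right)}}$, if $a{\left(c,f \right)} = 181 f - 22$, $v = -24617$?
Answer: $- \frac{626883079}{1720734834} \approx -0.36431$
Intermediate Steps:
$o = 468$ ($o = \left(-3\right) \left(-156\right) = 468$)
$a{\left(c,f \right)} = -22 + 181 f$
$- \frac{2992}{40638} + \frac{v}{a{\left(-12,o \right)}} = - \frac{2992}{40638} - \frac{24617}{-22 + 181 \cdot 468} = \left(-2992\right) \frac{1}{40638} - \frac{24617}{-22 + 84708} = - \frac{1496}{20319} - \frac{24617}{84686} = - \frac{626883079}{1720734834}$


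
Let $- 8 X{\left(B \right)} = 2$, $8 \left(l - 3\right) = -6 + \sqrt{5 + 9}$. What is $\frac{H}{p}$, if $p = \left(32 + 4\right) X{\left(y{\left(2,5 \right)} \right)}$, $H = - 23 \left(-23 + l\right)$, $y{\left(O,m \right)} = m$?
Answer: $- \frac{1909}{36} + \frac{23 \sqrt{14}}{72} \approx -51.833$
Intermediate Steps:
$l = \frac{9}{4} + \frac{\sqrt{14}}{8}$ ($l = 3 + \frac{-6 + \sqrt{5 + 9}}{8} = 3 + \frac{-6 + \sqrt{14}}{8} = 3 - \left(\frac{3}{4} - \frac{\sqrt{14}}{8}\right) = \frac{9}{4} + \frac{\sqrt{14}}{8} \approx 2.7177$)
$X{\left(B \right)} = - \frac{1}{4}$ ($X{\left(B \right)} = \left(- \frac{1}{8}\right) 2 = - \frac{1}{4}$)
$H = \frac{1909}{4} - \frac{23 \sqrt{14}}{8}$ ($H = - 23 \left(-23 + \left(\frac{9}{4} + \frac{\sqrt{14}}{8}\right)\right) = - 23 \left(- \frac{83}{4} + \frac{\sqrt{14}}{8}\right) = \frac{1909}{4} - \frac{23 \sqrt{14}}{8} \approx 466.49$)
$p = -9$ ($p = \left(32 + 4\right) \left(- \frac{1}{4}\right) = 36 \left(- \frac{1}{4}\right) = -9$)
$\frac{H}{p} = \frac{\frac{1909}{4} - \frac{23 \sqrt{14}}{8}}{-9} = \left(\frac{1909}{4} - \frac{23 \sqrt{14}}{8}\right) \left(- \frac{1}{9}\right) = - \frac{1909}{36} + \frac{23 \sqrt{14}}{72}$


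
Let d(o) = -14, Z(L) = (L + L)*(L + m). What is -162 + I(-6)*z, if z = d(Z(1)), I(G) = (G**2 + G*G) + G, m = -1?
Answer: -1086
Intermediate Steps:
Z(L) = 2*L*(-1 + L) (Z(L) = (L + L)*(L - 1) = (2*L)*(-1 + L) = 2*L*(-1 + L))
I(G) = G + 2*G**2 (I(G) = (G**2 + G**2) + G = 2*G**2 + G = G + 2*G**2)
z = -14
-162 + I(-6)*z = -162 - 6*(1 + 2*(-6))*(-14) = -162 - 6*(1 - 12)*(-14) = -162 - 6*(-11)*(-14) = -162 + 66*(-14) = -162 - 924 = -1086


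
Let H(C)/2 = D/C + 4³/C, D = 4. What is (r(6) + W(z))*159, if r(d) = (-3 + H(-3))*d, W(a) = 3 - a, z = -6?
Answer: -44679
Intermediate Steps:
H(C) = 136/C (H(C) = 2*(4/C + 4³/C) = 2*(4/C + 64/C) = 2*(68/C) = 136/C)
r(d) = -145*d/3 (r(d) = (-3 + 136/(-3))*d = (-3 + 136*(-⅓))*d = (-3 - 136/3)*d = -145*d/3)
(r(6) + W(z))*159 = (-145/3*6 + (3 - 1*(-6)))*159 = (-290 + (3 + 6))*159 = (-290 + 9)*159 = -281*159 = -44679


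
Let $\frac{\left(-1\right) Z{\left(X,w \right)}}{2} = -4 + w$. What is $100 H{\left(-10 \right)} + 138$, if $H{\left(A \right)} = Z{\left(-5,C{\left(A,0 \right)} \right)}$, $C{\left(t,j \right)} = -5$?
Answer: $1938$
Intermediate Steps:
$Z{\left(X,w \right)} = 8 - 2 w$ ($Z{\left(X,w \right)} = - 2 \left(-4 + w\right) = 8 - 2 w$)
$H{\left(A \right)} = 18$ ($H{\left(A \right)} = 8 - -10 = 8 + 10 = 18$)
$100 H{\left(-10 \right)} + 138 = 100 \cdot 18 + 138 = 1800 + 138 = 1938$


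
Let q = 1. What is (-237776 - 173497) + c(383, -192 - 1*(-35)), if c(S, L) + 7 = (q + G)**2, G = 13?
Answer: -411084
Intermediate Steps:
c(S, L) = 189 (c(S, L) = -7 + (1 + 13)**2 = -7 + 14**2 = -7 + 196 = 189)
(-237776 - 173497) + c(383, -192 - 1*(-35)) = (-237776 - 173497) + 189 = -411273 + 189 = -411084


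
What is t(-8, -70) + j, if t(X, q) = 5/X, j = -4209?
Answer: -33677/8 ≈ -4209.6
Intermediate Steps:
t(-8, -70) + j = 5/(-8) - 4209 = 5*(-1/8) - 4209 = -5/8 - 4209 = -33677/8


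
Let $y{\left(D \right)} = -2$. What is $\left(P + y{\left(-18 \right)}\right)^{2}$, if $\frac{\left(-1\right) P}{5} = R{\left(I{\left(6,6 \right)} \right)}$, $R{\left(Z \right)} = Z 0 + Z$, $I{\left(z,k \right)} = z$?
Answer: $1024$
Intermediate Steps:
$R{\left(Z \right)} = Z$ ($R{\left(Z \right)} = 0 + Z = Z$)
$P = -30$ ($P = \left(-5\right) 6 = -30$)
$\left(P + y{\left(-18 \right)}\right)^{2} = \left(-30 - 2\right)^{2} = \left(-32\right)^{2} = 1024$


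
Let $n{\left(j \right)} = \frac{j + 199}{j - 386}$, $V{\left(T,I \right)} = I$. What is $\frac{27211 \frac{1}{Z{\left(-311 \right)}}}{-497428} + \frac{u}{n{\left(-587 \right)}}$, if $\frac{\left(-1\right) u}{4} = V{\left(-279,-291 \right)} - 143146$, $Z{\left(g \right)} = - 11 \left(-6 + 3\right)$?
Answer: $\frac{2290963662736457}{1592267028} \approx 1.4388 \cdot 10^{6}$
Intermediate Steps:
$Z{\left(g \right)} = 33$ ($Z{\left(g \right)} = \left(-11\right) \left(-3\right) = 33$)
$u = 573748$ ($u = - 4 \left(-291 - 143146\right) = \left(-4\right) \left(-143437\right) = 573748$)
$n{\left(j \right)} = \frac{199 + j}{-386 + j}$
$\frac{27211 \frac{1}{Z{\left(-311 \right)}}}{-497428} + \frac{u}{n{\left(-587 \right)}} = \frac{27211 \cdot \frac{1}{33}}{-497428} + \frac{573748}{\frac{1}{-386 - 587} \left(199 - 587\right)} = 27211 \cdot \frac{1}{33} \left(- \frac{1}{497428}\right) + \frac{573748}{\frac{1}{-973} \left(-388\right)} = \frac{27211}{33} \left(- \frac{1}{497428}\right) + \frac{573748}{\left(- \frac{1}{973}\right) \left(-388\right)} = - \frac{27211}{16415124} + \frac{573748}{\frac{388}{973}} = - \frac{27211}{16415124} + 573748 \cdot \frac{973}{388} = - \frac{27211}{16415124} + \frac{139564201}{97} = \frac{2290963662736457}{1592267028}$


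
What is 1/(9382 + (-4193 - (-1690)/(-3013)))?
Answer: 3013/15632767 ≈ 0.00019274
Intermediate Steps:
1/(9382 + (-4193 - (-1690)/(-3013))) = 1/(9382 + (-4193 - (-1690)*(-1)/3013)) = 1/(9382 + (-4193 - 1*1690/3013)) = 1/(9382 + (-4193 - 1690/3013)) = 1/(9382 - 12635199/3013) = 1/(15632767/3013) = 3013/15632767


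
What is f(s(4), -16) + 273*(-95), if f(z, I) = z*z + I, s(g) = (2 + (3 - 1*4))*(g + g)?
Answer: -25887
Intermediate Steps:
s(g) = 2*g (s(g) = (2 + (3 - 4))*(2*g) = (2 - 1)*(2*g) = 1*(2*g) = 2*g)
f(z, I) = I + z² (f(z, I) = z² + I = I + z²)
f(s(4), -16) + 273*(-95) = (-16 + (2*4)²) + 273*(-95) = (-16 + 8²) - 25935 = (-16 + 64) - 25935 = 48 - 25935 = -25887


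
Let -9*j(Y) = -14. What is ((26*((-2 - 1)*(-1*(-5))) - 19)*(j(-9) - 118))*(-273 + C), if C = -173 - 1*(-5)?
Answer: -21002968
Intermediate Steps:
C = -168 (C = -173 + 5 = -168)
j(Y) = 14/9 (j(Y) = -⅑*(-14) = 14/9)
((26*((-2 - 1)*(-1*(-5))) - 19)*(j(-9) - 118))*(-273 + C) = ((26*((-2 - 1)*(-1*(-5))) - 19)*(14/9 - 118))*(-273 - 168) = ((26*(-3*5) - 19)*(-1048/9))*(-441) = ((26*(-15) - 19)*(-1048/9))*(-441) = ((-390 - 19)*(-1048/9))*(-441) = -409*(-1048/9)*(-441) = (428632/9)*(-441) = -21002968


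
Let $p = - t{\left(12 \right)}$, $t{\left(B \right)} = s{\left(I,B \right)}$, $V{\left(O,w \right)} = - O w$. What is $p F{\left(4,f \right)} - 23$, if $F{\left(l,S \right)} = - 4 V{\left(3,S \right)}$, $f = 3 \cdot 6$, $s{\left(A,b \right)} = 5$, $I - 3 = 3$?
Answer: $-1103$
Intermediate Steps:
$I = 6$ ($I = 3 + 3 = 6$)
$V{\left(O,w \right)} = - O w$
$t{\left(B \right)} = 5$
$f = 18$
$F{\left(l,S \right)} = 12 S$ ($F{\left(l,S \right)} = - 4 \left(\left(-1\right) 3 S\right) = - 4 \left(- 3 S\right) = 12 S$)
$p = -5$ ($p = \left(-1\right) 5 = -5$)
$p F{\left(4,f \right)} - 23 = - 5 \cdot 12 \cdot 18 - 23 = \left(-5\right) 216 - 23 = -1080 - 23 = -1103$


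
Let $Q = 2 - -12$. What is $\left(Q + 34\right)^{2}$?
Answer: $2304$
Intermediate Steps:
$Q = 14$ ($Q = 2 + 12 = 14$)
$\left(Q + 34\right)^{2} = \left(14 + 34\right)^{2} = 48^{2} = 2304$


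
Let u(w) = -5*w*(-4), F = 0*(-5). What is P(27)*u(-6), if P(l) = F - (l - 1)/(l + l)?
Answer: 520/9 ≈ 57.778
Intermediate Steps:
F = 0
P(l) = -(-1 + l)/(2*l) (P(l) = 0 - (l - 1)/(l + l) = 0 - (-1 + l)/(2*l) = -(-1 + l)/(2*l))
u(w) = 20*w
P(27)*u(-6) = ((½)*(1 - 1*27)/27)*(20*(-6)) = ((½)*(1/27)*(1 - 27))*(-120) = ((½)*(1/27)*(-26))*(-120) = -13/27*(-120) = 520/9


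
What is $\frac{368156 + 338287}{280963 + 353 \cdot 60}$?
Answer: $\frac{706443}{302143} \approx 2.3381$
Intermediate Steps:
$\frac{368156 + 338287}{280963 + 353 \cdot 60} = \frac{706443}{280963 + 21180} = \frac{706443}{302143}$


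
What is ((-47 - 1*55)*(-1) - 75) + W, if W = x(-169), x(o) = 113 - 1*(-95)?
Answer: 235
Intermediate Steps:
x(o) = 208 (x(o) = 113 + 95 = 208)
W = 208
((-47 - 1*55)*(-1) - 75) + W = ((-47 - 1*55)*(-1) - 75) + 208 = ((-47 - 55)*(-1) - 75) + 208 = (-102*(-1) - 75) + 208 = (102 - 75) + 208 = 27 + 208 = 235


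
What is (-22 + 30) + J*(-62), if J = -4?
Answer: 256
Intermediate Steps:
(-22 + 30) + J*(-62) = (-22 + 30) - 4*(-62) = 8 + 248 = 256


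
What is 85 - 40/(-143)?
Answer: 12195/143 ≈ 85.280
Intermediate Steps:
85 - 40/(-143) = 85 - 40*(-1/143) = 85 + 40/143 = 12195/143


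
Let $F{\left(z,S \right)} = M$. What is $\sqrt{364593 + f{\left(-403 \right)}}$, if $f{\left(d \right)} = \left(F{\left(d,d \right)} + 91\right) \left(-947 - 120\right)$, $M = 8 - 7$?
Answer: $\sqrt{266429} \approx 516.17$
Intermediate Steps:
$M = 1$ ($M = 8 - 7 = 1$)
$F{\left(z,S \right)} = 1$
$f{\left(d \right)} = -98164$ ($f{\left(d \right)} = \left(1 + 91\right) \left(-947 - 120\right) = 92 \left(-1067\right) = -98164$)
$\sqrt{364593 + f{\left(-403 \right)}} = \sqrt{364593 - 98164} = \sqrt{266429}$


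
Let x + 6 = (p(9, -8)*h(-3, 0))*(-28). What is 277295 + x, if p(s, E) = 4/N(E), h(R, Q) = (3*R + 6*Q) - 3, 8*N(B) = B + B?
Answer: 276617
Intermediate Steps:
N(B) = B/4 (N(B) = (B + B)/8 = (2*B)/8 = B/4)
h(R, Q) = -3 + 3*R + 6*Q
p(s, E) = 16/E (p(s, E) = 4/((E/4)) = 4*(4/E) = 16/E)
x = -678 (x = -6 + ((16/(-8))*(-3 + 3*(-3) + 6*0))*(-28) = -6 + ((16*(-1/8))*(-3 - 9 + 0))*(-28) = -6 - 2*(-12)*(-28) = -6 + 24*(-28) = -6 - 672 = -678)
277295 + x = 277295 - 678 = 276617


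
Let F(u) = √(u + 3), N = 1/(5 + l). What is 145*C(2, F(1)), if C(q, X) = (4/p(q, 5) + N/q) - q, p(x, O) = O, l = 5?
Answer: -667/4 ≈ -166.75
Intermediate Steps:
N = ⅒ (N = 1/(5 + 5) = 1/10 = ⅒ ≈ 0.10000)
F(u) = √(3 + u)
C(q, X) = ⅘ - q + 1/(10*q) (C(q, X) = (4/5 + 1/(10*q)) - q = (4*(⅕) + 1/(10*q)) - q = (⅘ + 1/(10*q)) - q = ⅘ - q + 1/(10*q))
145*C(2, F(1)) = 145*(⅘ - 1*2 + (⅒)/2) = 145*(⅘ - 2 + (⅒)*(½)) = 145*(⅘ - 2 + 1/20) = 145*(-23/20) = -667/4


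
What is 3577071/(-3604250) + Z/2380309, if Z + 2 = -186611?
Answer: -9187134200189/8579228713250 ≈ -1.0709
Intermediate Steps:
Z = -186613 (Z = -2 - 186611 = -186613)
3577071/(-3604250) + Z/2380309 = 3577071/(-3604250) - 186613/2380309 = 3577071*(-1/3604250) - 186613*1/2380309 = -3577071/3604250 - 186613/2380309 = -9187134200189/8579228713250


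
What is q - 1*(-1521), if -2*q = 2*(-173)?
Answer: 1694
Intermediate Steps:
q = 173 (q = -(-173) = -½*(-346) = 173)
q - 1*(-1521) = 173 - 1*(-1521) = 173 + 1521 = 1694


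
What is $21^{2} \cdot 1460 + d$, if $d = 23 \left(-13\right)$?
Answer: $643561$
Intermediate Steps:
$d = -299$
$21^{2} \cdot 1460 + d = 21^{2} \cdot 1460 - 299 = 441 \cdot 1460 - 299 = 643860 - 299 = 643561$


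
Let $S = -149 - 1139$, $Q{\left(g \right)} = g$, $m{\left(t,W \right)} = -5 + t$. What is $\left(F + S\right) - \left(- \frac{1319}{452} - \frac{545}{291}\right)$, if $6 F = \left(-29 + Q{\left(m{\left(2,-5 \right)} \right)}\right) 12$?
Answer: $- \frac{177201095}{131532} \approx -1347.2$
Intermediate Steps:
$S = -1288$ ($S = -149 - 1139 = -1288$)
$F = -64$ ($F = \frac{\left(-29 + \left(-5 + 2\right)\right) 12}{6} = \frac{\left(-29 - 3\right) 12}{6} = \frac{\left(-32\right) 12}{6} = \frac{1}{6} \left(-384\right) = -64$)
$\left(F + S\right) - \left(- \frac{1319}{452} - \frac{545}{291}\right) = \left(-64 - 1288\right) - \left(- \frac{1319}{452} - \frac{545}{291}\right) = -1352 - - \frac{630169}{131532} = -1352 + \left(\frac{545}{291} + \frac{1319}{452}\right) = -1352 + \frac{630169}{131532} = - \frac{177201095}{131532}$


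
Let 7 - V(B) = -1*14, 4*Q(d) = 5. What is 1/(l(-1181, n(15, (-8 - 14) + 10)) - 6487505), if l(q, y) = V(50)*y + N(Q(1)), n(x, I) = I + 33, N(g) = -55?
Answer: -1/6487119 ≈ -1.5415e-7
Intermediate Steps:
Q(d) = 5/4 (Q(d) = (¼)*5 = 5/4)
V(B) = 21 (V(B) = 7 - (-1)*14 = 7 - 1*(-14) = 7 + 14 = 21)
n(x, I) = 33 + I
l(q, y) = -55 + 21*y (l(q, y) = 21*y - 55 = -55 + 21*y)
1/(l(-1181, n(15, (-8 - 14) + 10)) - 6487505) = 1/((-55 + 21*(33 + ((-8 - 14) + 10))) - 6487505) = 1/((-55 + 21*(33 + (-22 + 10))) - 6487505) = 1/((-55 + 21*(33 - 12)) - 6487505) = 1/((-55 + 21*21) - 6487505) = 1/((-55 + 441) - 6487505) = 1/(386 - 6487505) = 1/(-6487119) = -1/6487119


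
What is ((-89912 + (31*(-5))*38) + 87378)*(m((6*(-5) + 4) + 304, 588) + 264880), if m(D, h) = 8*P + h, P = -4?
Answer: -2236032864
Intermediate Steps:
m(D, h) = -32 + h (m(D, h) = 8*(-4) + h = -32 + h)
((-89912 + (31*(-5))*38) + 87378)*(m((6*(-5) + 4) + 304, 588) + 264880) = ((-89912 + (31*(-5))*38) + 87378)*((-32 + 588) + 264880) = ((-89912 - 155*38) + 87378)*(556 + 264880) = ((-89912 - 5890) + 87378)*265436 = (-95802 + 87378)*265436 = -8424*265436 = -2236032864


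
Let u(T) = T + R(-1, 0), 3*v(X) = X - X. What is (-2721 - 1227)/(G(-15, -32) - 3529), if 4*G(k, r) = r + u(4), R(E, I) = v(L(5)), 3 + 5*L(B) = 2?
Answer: 987/884 ≈ 1.1165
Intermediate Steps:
L(B) = -⅕ (L(B) = -⅗ + (⅕)*2 = -⅗ + ⅖ = -⅕)
v(X) = 0 (v(X) = (X - X)/3 = (⅓)*0 = 0)
R(E, I) = 0
u(T) = T (u(T) = T + 0 = T)
G(k, r) = 1 + r/4 (G(k, r) = (r + 4)/4 = (4 + r)/4 = 1 + r/4)
(-2721 - 1227)/(G(-15, -32) - 3529) = (-2721 - 1227)/((1 + (¼)*(-32)) - 3529) = -3948/((1 - 8) - 3529) = -3948/(-7 - 3529) = -3948/(-3536) = -3948*(-1/3536) = 987/884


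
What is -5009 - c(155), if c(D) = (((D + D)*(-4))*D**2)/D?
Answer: 187191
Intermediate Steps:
c(D) = -8*D**2 (c(D) = (((2*D)*(-4))*D**2)/D = ((-8*D)*D**2)/D = (-8*D**3)/D = -8*D**2)
-5009 - c(155) = -5009 - (-8)*155**2 = -5009 - (-8)*24025 = -5009 - 1*(-192200) = -5009 + 192200 = 187191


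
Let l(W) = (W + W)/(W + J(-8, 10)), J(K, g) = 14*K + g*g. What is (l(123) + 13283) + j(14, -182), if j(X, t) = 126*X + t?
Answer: 550087/37 ≈ 14867.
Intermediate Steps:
J(K, g) = g² + 14*K (J(K, g) = 14*K + g² = g² + 14*K)
j(X, t) = t + 126*X
l(W) = 2*W/(-12 + W) (l(W) = (W + W)/(W + (10² + 14*(-8))) = (2*W)/(W + (100 - 112)) = (2*W)/(W - 12) = (2*W)/(-12 + W) = 2*W/(-12 + W))
(l(123) + 13283) + j(14, -182) = (2*123/(-12 + 123) + 13283) + (-182 + 126*14) = (2*123/111 + 13283) + (-182 + 1764) = (2*123*(1/111) + 13283) + 1582 = (82/37 + 13283) + 1582 = 491553/37 + 1582 = 550087/37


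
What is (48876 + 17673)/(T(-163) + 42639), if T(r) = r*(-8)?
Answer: 66549/43943 ≈ 1.5144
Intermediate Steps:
T(r) = -8*r
(48876 + 17673)/(T(-163) + 42639) = (48876 + 17673)/(-8*(-163) + 42639) = 66549/(1304 + 42639) = 66549/43943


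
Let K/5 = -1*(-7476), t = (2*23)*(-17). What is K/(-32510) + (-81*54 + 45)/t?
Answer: 11150463/2542282 ≈ 4.3860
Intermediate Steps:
t = -782 (t = 46*(-17) = -782)
K = 37380 (K = 5*(-1*(-7476)) = 5*7476 = 37380)
K/(-32510) + (-81*54 + 45)/t = 37380/(-32510) + (-81*54 + 45)/(-782) = 37380*(-1/32510) + (-4374 + 45)*(-1/782) = -3738/3251 - 4329*(-1/782) = -3738/3251 + 4329/782 = 11150463/2542282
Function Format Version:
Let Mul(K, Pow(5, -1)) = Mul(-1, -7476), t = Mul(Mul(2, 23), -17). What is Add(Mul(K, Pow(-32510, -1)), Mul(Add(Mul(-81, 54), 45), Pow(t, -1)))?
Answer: Rational(11150463, 2542282) ≈ 4.3860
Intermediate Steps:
t = -782 (t = Mul(46, -17) = -782)
K = 37380 (K = Mul(5, Mul(-1, -7476)) = Mul(5, 7476) = 37380)
Add(Mul(K, Pow(-32510, -1)), Mul(Add(Mul(-81, 54), 45), Pow(t, -1))) = Add(Mul(37380, Pow(-32510, -1)), Mul(Add(Mul(-81, 54), 45), Pow(-782, -1))) = Add(Mul(37380, Rational(-1, 32510)), Mul(Add(-4374, 45), Rational(-1, 782))) = Add(Rational(-3738, 3251), Mul(-4329, Rational(-1, 782))) = Add(Rational(-3738, 3251), Rational(4329, 782)) = Rational(11150463, 2542282)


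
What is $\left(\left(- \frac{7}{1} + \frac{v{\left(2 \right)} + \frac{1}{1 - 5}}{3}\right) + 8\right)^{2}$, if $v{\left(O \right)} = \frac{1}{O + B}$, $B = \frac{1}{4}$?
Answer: $\frac{13225}{11664} \approx 1.1338$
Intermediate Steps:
$B = \frac{1}{4} \approx 0.25$
$v{\left(O \right)} = \frac{1}{\frac{1}{4} + O}$ ($v{\left(O \right)} = \frac{1}{O + \frac{1}{4}} = \frac{1}{\frac{1}{4} + O}$)
$\left(\left(- \frac{7}{1} + \frac{v{\left(2 \right)} + \frac{1}{1 - 5}}{3}\right) + 8\right)^{2} = \left(\left(- \frac{7}{1} + \frac{\frac{4}{1 + 4 \cdot 2} + \frac{1}{1 - 5}}{3}\right) + 8\right)^{2} = \left(\left(\left(-7\right) 1 + \left(\frac{4}{1 + 8} + \frac{1}{-4}\right) \frac{1}{3}\right) + 8\right)^{2} = \left(\left(-7 + \left(\frac{4}{9} - \frac{1}{4}\right) \frac{1}{3}\right) + 8\right)^{2} = \left(\left(-7 + \frac{7}{36} \cdot \frac{1}{3}\right) + 8\right)^{2} = \left(\left(-7 + \frac{7}{108}\right) + 8\right)^{2} = \left(- \frac{749}{108} + 8\right)^{2} = \left(\frac{115}{108}\right)^{2} = \frac{13225}{11664}$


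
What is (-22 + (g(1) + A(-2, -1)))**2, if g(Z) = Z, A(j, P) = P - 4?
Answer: 676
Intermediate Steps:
A(j, P) = -4 + P
(-22 + (g(1) + A(-2, -1)))**2 = (-22 + (1 + (-4 - 1)))**2 = (-22 + (1 - 5))**2 = (-22 - 4)**2 = (-26)**2 = 676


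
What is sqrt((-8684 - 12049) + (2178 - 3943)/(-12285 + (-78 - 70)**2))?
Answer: 2*I*sqrt(479585285137)/9619 ≈ 143.99*I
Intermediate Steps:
sqrt((-8684 - 12049) + (2178 - 3943)/(-12285 + (-78 - 70)**2)) = sqrt(-20733 - 1765/(-12285 + (-148)**2)) = sqrt(-20733 - 1765/(-12285 + 21904)) = sqrt(-20733 - 1765/9619) = sqrt(-199432492/9619) = 2*I*sqrt(479585285137)/9619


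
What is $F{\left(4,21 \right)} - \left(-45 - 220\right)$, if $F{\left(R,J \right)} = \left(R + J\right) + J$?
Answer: $311$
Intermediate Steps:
$F{\left(R,J \right)} = R + 2 J$ ($F{\left(R,J \right)} = \left(J + R\right) + J = R + 2 J$)
$F{\left(4,21 \right)} - \left(-45 - 220\right) = \left(4 + 2 \cdot 21\right) - \left(-45 - 220\right) = \left(4 + 42\right) - -265 = 46 + 265 = 311$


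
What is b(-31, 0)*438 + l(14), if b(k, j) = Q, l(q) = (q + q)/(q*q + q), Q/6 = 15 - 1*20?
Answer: -197098/15 ≈ -13140.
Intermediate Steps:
Q = -30 (Q = 6*(15 - 1*20) = 6*(15 - 20) = 6*(-5) = -30)
l(q) = 2*q/(q + q²) (l(q) = (2*q)/(q² + q) = (2*q)/(q + q²) = 2*q/(q + q²))
b(k, j) = -30
b(-31, 0)*438 + l(14) = -30*438 + 2/(1 + 14) = -13140 + 2/15 = -197098/15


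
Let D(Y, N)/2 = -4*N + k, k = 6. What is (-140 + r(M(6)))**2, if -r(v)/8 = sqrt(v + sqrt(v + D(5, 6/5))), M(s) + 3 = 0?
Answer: 16*(175 + 2*sqrt(5)*sqrt(-15 + I*sqrt(15)))**2/25 ≈ 19905.0 + 3961.0*I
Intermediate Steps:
M(s) = -3 (M(s) = -3 + 0 = -3)
D(Y, N) = 12 - 8*N (D(Y, N) = 2*(-4*N + 6) = 2*(6 - 4*N) = 12 - 8*N)
r(v) = -8*sqrt(v + sqrt(12/5 + v)) (r(v) = -8*sqrt(v + sqrt(v + (12 - 48/5))) = -8*sqrt(v + sqrt(v + 12/5)) = -8*sqrt(v + sqrt(12/5 + v)))
(-140 + r(M(6)))**2 = (-140 - 8*sqrt(25*(-3) + 5*sqrt(5)*sqrt(12 + 5*(-3)))/5)**2 = (-140 - 8*sqrt(-75 + 5*sqrt(5)*sqrt(12 - 15))/5)**2 = (-140 - 8*sqrt(-75 + 5*sqrt(5)*sqrt(-3))/5)**2 = (-140 - 8*sqrt(-75 + 5*sqrt(5)*(I*sqrt(3)))/5)**2 = (-140 - 8*sqrt(-75 + 5*I*sqrt(15))/5)**2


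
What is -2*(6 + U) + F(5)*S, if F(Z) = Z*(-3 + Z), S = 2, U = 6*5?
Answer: -52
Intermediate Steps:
U = 30
-2*(6 + U) + F(5)*S = -2*(6 + 30) + (5*(-3 + 5))*2 = -2*36 + (5*2)*2 = -72 + 10*2 = -72 + 20 = -52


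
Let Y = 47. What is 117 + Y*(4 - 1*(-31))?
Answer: 1762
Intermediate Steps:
117 + Y*(4 - 1*(-31)) = 117 + 47*(4 - 1*(-31)) = 117 + 47*(4 + 31) = 117 + 47*35 = 117 + 1645 = 1762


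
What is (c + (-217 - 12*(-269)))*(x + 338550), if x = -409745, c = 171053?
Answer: -12392486480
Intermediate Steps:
(c + (-217 - 12*(-269)))*(x + 338550) = (171053 + (-217 - 12*(-269)))*(-409745 + 338550) = (171053 + (-217 + 3228))*(-71195) = (171053 + 3011)*(-71195) = 174064*(-71195) = -12392486480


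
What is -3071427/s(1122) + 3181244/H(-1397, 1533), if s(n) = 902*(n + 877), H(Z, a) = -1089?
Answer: -47433384115/16227882 ≈ -2923.0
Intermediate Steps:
s(n) = 791054 + 902*n (s(n) = 902*(877 + n) = 791054 + 902*n)
-3071427/s(1122) + 3181244/H(-1397, 1533) = -3071427/(791054 + 902*1122) + 3181244/(-1089) = -3071427/(791054 + 1012044) + 3181244*(-1/1089) = -3071427/1803098 - 289204/99 = -47433384115/16227882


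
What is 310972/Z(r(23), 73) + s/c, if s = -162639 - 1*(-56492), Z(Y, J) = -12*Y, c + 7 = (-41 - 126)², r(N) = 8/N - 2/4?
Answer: 33236255303/195174 ≈ 1.7029e+5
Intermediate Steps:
r(N) = -½ + 8/N (r(N) = 8/N - 2*¼ = 8/N - ½ = -½ + 8/N)
c = 27882 (c = -7 + (-41 - 126)² = -7 + (-167)² = -7 + 27889 = 27882)
s = -106147 (s = -162639 + 56492 = -106147)
310972/Z(r(23), 73) + s/c = 310972/((-6*(16 - 1*23)/23)) - 106147/27882 = 310972/((-6*(16 - 23)/23)) - 106147*1/27882 = 310972/((-6*(-7)/23)) - 106147/27882 = 310972/((-12*(-7/46))) - 106147/27882 = 310972/(42/23) - 106147/27882 = 310972*(23/42) - 106147/27882 = 3576178/21 - 106147/27882 = 33236255303/195174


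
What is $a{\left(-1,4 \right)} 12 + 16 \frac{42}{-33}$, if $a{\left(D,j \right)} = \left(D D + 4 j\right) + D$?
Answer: $\frac{1888}{11} \approx 171.64$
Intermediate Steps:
$a{\left(D,j \right)} = D + D^{2} + 4 j$ ($a{\left(D,j \right)} = \left(D^{2} + 4 j\right) + D = D + D^{2} + 4 j$)
$a{\left(-1,4 \right)} 12 + 16 \frac{42}{-33} = \left(-1 + \left(-1\right)^{2} + 4 \cdot 4\right) 12 + 16 \frac{42}{-33} = \left(-1 + 1 + 16\right) 12 + 16 \cdot 42 \left(- \frac{1}{33}\right) = 16 \cdot 12 + 16 \left(- \frac{14}{11}\right) = 192 - \frac{224}{11} = \frac{1888}{11}$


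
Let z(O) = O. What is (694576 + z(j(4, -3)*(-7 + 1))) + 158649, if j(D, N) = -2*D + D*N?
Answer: 853345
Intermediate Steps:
(694576 + z(j(4, -3)*(-7 + 1))) + 158649 = (694576 + (4*(-2 - 3))*(-7 + 1)) + 158649 = (694576 + (4*(-5))*(-6)) + 158649 = (694576 - 20*(-6)) + 158649 = (694576 + 120) + 158649 = 694696 + 158649 = 853345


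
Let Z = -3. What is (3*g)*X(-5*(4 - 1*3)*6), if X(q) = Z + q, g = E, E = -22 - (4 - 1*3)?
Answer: 2277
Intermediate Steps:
E = -23 (E = -22 - (4 - 3) = -22 - 1*1 = -22 - 1 = -23)
g = -23
X(q) = -3 + q
(3*g)*X(-5*(4 - 1*3)*6) = (3*(-23))*(-3 - 5*(4 - 1*3)*6) = -69*(-3 - 5*(4 - 3)*6) = -69*(-3 - 5*1*6) = -69*(-3 - 5*6) = -69*(-3 - 30) = -69*(-33) = 2277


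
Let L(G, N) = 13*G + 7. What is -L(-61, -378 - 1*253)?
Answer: 786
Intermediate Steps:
L(G, N) = 7 + 13*G
-L(-61, -378 - 1*253) = -(7 + 13*(-61)) = -(7 - 793) = -1*(-786) = 786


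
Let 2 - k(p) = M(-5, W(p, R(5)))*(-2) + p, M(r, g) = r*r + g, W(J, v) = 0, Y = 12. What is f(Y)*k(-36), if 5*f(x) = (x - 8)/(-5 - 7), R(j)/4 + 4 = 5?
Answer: -88/15 ≈ -5.8667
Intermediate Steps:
R(j) = 4 (R(j) = -16 + 4*5 = -16 + 20 = 4)
f(x) = 2/15 - x/60 (f(x) = ((x - 8)/(-5 - 7))/5 = ((-8 + x)/(-12))/5 = ((-8 + x)*(-1/12))/5 = (2/3 - x/12)/5 = 2/15 - x/60)
M(r, g) = g + r**2 (M(r, g) = r**2 + g = g + r**2)
k(p) = 52 - p (k(p) = 2 - ((0 + (-5)**2)*(-2) + p) = 2 - ((0 + 25)*(-2) + p) = 2 - (25*(-2) + p) = 2 - (-50 + p) = 2 + (50 - p) = 52 - p)
f(Y)*k(-36) = (2/15 - 1/60*12)*(52 - 1*(-36)) = (2/15 - 1/5)*(52 + 36) = -1/15*88 = -88/15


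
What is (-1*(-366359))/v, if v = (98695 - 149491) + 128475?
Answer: 52337/11097 ≈ 4.7163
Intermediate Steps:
v = 77679 (v = -50796 + 128475 = 77679)
(-1*(-366359))/v = -1*(-366359)/77679 = 366359*(1/77679) = 52337/11097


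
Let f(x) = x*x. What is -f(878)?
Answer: -770884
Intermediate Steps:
f(x) = x**2
-f(878) = -1*878**2 = -1*770884 = -770884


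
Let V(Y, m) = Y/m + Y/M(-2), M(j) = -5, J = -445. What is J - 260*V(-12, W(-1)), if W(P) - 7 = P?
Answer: -549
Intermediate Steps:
W(P) = 7 + P
V(Y, m) = -Y/5 + Y/m (V(Y, m) = Y/m + Y/(-5) = Y/m + Y*(-⅕) = Y/m - Y/5 = -Y/5 + Y/m)
J - 260*V(-12, W(-1)) = -445 - 260*(-⅕*(-12) - 12/(7 - 1)) = -445 - 260*(12/5 - 12/6) = -445 - 260*(12/5 - 12*⅙) = -445 - 260*(12/5 - 2) = -445 - 260*⅖ = -445 - 104 = -549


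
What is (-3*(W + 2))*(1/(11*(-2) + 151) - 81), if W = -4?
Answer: -20896/43 ≈ -485.95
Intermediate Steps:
(-3*(W + 2))*(1/(11*(-2) + 151) - 81) = (-3*(-4 + 2))*(1/(11*(-2) + 151) - 81) = (-3*(-2))*(1/(-22 + 151) - 81) = 6*(1/129 - 81) = 6*(-10448/129) = -20896/43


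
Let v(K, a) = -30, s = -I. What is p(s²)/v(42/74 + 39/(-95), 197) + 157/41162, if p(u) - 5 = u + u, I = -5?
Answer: -112960/61743 ≈ -1.8295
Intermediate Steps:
s = 5 (s = -1*(-5) = 5)
p(u) = 5 + 2*u (p(u) = 5 + (u + u) = 5 + 2*u)
p(s²)/v(42/74 + 39/(-95), 197) + 157/41162 = (5 + 2*5²)/(-30) + 157/41162 = (5 + 2*25)*(-1/30) + 157*(1/41162) = (5 + 50)*(-1/30) + 157/41162 = 55*(-1/30) + 157/41162 = -11/6 + 157/41162 = -112960/61743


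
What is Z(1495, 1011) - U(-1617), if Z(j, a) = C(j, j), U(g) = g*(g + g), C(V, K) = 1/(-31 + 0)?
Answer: -162110719/31 ≈ -5.2294e+6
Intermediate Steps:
C(V, K) = -1/31 (C(V, K) = 1/(-31) = -1/31)
U(g) = 2*g**2 (U(g) = g*(2*g) = 2*g**2)
Z(j, a) = -1/31
Z(1495, 1011) - U(-1617) = -1/31 - 2*(-1617)**2 = -1/31 - 2*2614689 = -1/31 - 1*5229378 = -1/31 - 5229378 = -162110719/31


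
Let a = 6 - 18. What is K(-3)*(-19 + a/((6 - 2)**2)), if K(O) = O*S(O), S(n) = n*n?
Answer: 2133/4 ≈ 533.25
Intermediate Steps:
S(n) = n**2
K(O) = O**3 (K(O) = O*O**2 = O**3)
a = -12
K(-3)*(-19 + a/((6 - 2)**2)) = (-3)**3*(-19 - 12/(6 - 2)**2) = -27*(-19 - 12/(4**2)) = -27*(-19 - 12/16) = -27*(-19 - 12*1/16) = -27*(-19 - 3/4) = -27*(-79/4) = 2133/4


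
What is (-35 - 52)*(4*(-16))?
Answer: 5568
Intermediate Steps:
(-35 - 52)*(4*(-16)) = -87*(-64) = 5568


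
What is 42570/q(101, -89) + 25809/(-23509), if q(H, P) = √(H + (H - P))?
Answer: -25809/23509 + 14190*√291/97 ≈ 2494.4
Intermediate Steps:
q(H, P) = √(-P + 2*H)
42570/q(101, -89) + 25809/(-23509) = 42570/(√(-1*(-89) + 2*101)) + 25809/(-23509) = 42570/(√(89 + 202)) + 25809*(-1/23509) = 42570/(√291) - 25809/23509 = 42570*(√291/291) - 25809/23509 = 14190*√291/97 - 25809/23509 = -25809/23509 + 14190*√291/97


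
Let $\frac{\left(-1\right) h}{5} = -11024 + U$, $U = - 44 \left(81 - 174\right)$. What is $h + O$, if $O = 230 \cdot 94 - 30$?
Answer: $56250$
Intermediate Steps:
$U = 4092$ ($U = \left(-44\right) \left(-93\right) = 4092$)
$O = 21590$ ($O = 21620 - 30 = 21590$)
$h = 34660$ ($h = - 5 \left(-11024 + 4092\right) = \left(-5\right) \left(-6932\right) = 34660$)
$h + O = 34660 + 21590 = 56250$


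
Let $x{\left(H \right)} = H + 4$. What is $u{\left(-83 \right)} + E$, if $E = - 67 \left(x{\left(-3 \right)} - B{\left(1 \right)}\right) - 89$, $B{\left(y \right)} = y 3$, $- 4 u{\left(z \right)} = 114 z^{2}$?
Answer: $- \frac{392583}{2} \approx -1.9629 \cdot 10^{5}$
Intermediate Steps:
$u{\left(z \right)} = - \frac{57 z^{2}}{2}$ ($u{\left(z \right)} = - \frac{114 z^{2}}{4} = - \frac{57 z^{2}}{2}$)
$x{\left(H \right)} = 4 + H$
$B{\left(y \right)} = 3 y$
$E = 45$ ($E = - 67 \left(\left(4 - 3\right) - 3 \cdot 1\right) - 89 = - 67 \left(1 - 3\right) - 89 = \left(-67\right) \left(-2\right) - 89 = 134 - 89 = 45$)
$u{\left(-83 \right)} + E = - \frac{57 \left(-83\right)^{2}}{2} + 45 = \left(- \frac{57}{2}\right) 6889 + 45 = - \frac{392673}{2} + 45 = - \frac{392583}{2}$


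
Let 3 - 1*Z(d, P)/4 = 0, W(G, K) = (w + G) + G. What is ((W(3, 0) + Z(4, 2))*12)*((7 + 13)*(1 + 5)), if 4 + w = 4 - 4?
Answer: 20160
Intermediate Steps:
w = -4 (w = -4 + (4 - 4) = -4 + 0 = -4)
W(G, K) = -4 + 2*G (W(G, K) = (-4 + G) + G = -4 + 2*G)
Z(d, P) = 12 (Z(d, P) = 12 - 4*0 = 12 + 0 = 12)
((W(3, 0) + Z(4, 2))*12)*((7 + 13)*(1 + 5)) = (((-4 + 2*3) + 12)*12)*((7 + 13)*(1 + 5)) = (((-4 + 6) + 12)*12)*(20*6) = ((2 + 12)*12)*120 = (14*12)*120 = 168*120 = 20160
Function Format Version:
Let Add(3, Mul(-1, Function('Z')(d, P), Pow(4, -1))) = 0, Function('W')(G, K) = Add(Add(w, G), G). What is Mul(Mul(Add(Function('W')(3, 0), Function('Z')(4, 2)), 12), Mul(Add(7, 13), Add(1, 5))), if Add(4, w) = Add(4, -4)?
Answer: 20160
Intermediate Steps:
w = -4 (w = Add(-4, Add(4, -4)) = Add(-4, 0) = -4)
Function('W')(G, K) = Add(-4, Mul(2, G)) (Function('W')(G, K) = Add(Add(-4, G), G) = Add(-4, Mul(2, G)))
Function('Z')(d, P) = 12 (Function('Z')(d, P) = Add(12, Mul(-4, 0)) = Add(12, 0) = 12)
Mul(Mul(Add(Function('W')(3, 0), Function('Z')(4, 2)), 12), Mul(Add(7, 13), Add(1, 5))) = Mul(Mul(Add(Add(-4, Mul(2, 3)), 12), 12), Mul(Add(7, 13), Add(1, 5))) = Mul(Mul(Add(Add(-4, 6), 12), 12), Mul(20, 6)) = Mul(Mul(Add(2, 12), 12), 120) = Mul(Mul(14, 12), 120) = Mul(168, 120) = 20160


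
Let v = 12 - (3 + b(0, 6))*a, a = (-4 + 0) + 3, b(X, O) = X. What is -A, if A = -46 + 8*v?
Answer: -74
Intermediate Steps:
a = -1 (a = -4 + 3 = -1)
v = 15 (v = 12 - (3 + 0)*(-1) = 12 - 3*(-1) = 12 - 1*(-3) = 12 + 3 = 15)
A = 74 (A = -46 + 8*15 = -46 + 120 = 74)
-A = -1*74 = -74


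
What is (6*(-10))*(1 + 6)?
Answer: -420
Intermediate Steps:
(6*(-10))*(1 + 6) = -60*7 = -420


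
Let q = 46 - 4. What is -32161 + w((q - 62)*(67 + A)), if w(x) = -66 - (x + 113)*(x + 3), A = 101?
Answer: -10932406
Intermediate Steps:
q = 42
w(x) = -66 - (3 + x)*(113 + x) (w(x) = -66 - (113 + x)*(3 + x) = -66 - (3 + x)*(113 + x))
-32161 + w((q - 62)*(67 + A)) = -32161 + (-405 - ((42 - 62)*(67 + 101))² - 116*(42 - 62)*(67 + 101)) = -32161 + (-405 - (-20*168)² - (-2320)*168) = -32161 + (-405 - 1*(-3360)² - 116*(-3360)) = -32161 + (-405 - 1*11289600 + 389760) = -32161 + (-405 - 11289600 + 389760) = -32161 - 10900245 = -10932406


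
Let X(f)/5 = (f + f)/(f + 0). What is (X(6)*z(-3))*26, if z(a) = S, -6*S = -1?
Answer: 130/3 ≈ 43.333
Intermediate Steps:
S = ⅙ (S = -⅙*(-1) = ⅙ ≈ 0.16667)
z(a) = ⅙
X(f) = 10 (X(f) = 5*((f + f)/(f + 0)) = 5*((2*f)/f) = 5*2 = 10)
(X(6)*z(-3))*26 = (10*(⅙))*26 = (5/3)*26 = 130/3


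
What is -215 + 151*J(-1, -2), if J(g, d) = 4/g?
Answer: -819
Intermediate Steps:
-215 + 151*J(-1, -2) = -215 + 151*(4/(-1)) = -215 + 151*(4*(-1)) = -215 + 151*(-4) = -215 - 604 = -819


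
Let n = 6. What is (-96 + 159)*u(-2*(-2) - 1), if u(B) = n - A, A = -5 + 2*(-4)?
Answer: 1197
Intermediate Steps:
A = -13 (A = -5 - 8 = -13)
u(B) = 19 (u(B) = 6 - 1*(-13) = 6 + 13 = 19)
(-96 + 159)*u(-2*(-2) - 1) = (-96 + 159)*19 = 63*19 = 1197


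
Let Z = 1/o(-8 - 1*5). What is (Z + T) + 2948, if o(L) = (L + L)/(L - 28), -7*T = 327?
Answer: 528321/182 ≈ 2902.9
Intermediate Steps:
T = -327/7 (T = -⅐*327 = -327/7 ≈ -46.714)
o(L) = 2*L/(-28 + L) (o(L) = (2*L)/(-28 + L) = 2*L/(-28 + L))
Z = 41/26 (Z = 1/(2*(-8 - 1*5)/(-28 + (-8 - 1*5))) = 1/(2*(-8 - 5)/(-28 + (-8 - 5))) = 1/(2*(-13)/(-28 - 13)) = 1/(2*(-13)/(-41)) = 1/(2*(-13)*(-1/41)) = 1/(26/41) = 41/26 ≈ 1.5769)
(Z + T) + 2948 = (41/26 - 327/7) + 2948 = -8215/182 + 2948 = 528321/182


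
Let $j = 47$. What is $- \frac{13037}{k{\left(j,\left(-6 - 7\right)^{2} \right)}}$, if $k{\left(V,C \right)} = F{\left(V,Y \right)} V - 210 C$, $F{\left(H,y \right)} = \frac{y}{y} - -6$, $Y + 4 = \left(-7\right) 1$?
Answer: $\frac{13037}{35161} \approx 0.37078$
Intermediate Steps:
$Y = -11$ ($Y = -4 - 7 = -11$)
$F{\left(H,y \right)} = 7$ ($F{\left(H,y \right)} = 1 + 6 = 7$)
$k{\left(V,C \right)} = - 210 C + 7 V$ ($k{\left(V,C \right)} = 7 V - 210 C = - 210 C + 7 V$)
$- \frac{13037}{k{\left(j,\left(-6 - 7\right)^{2} \right)}} = - \frac{13037}{- 210 \left(-6 - 7\right)^{2} + 7 \cdot 47} = - \frac{13037}{- 210 \left(-13\right)^{2} + 329} = - \frac{13037}{\left(-210\right) 169 + 329} = - \frac{13037}{-35490 + 329} = - \frac{13037}{-35161} = \left(-13037\right) \left(- \frac{1}{35161}\right) = \frac{13037}{35161}$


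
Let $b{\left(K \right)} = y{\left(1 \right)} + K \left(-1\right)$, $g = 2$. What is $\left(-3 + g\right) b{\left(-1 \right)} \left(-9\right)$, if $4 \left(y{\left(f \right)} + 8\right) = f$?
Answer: $- \frac{243}{4} \approx -60.75$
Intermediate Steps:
$y{\left(f \right)} = -8 + \frac{f}{4}$
$b{\left(K \right)} = - \frac{31}{4} - K$ ($b{\left(K \right)} = \left(-8 + \frac{1}{4} \cdot 1\right) + K \left(-1\right) = \left(-8 + \frac{1}{4}\right) - K = - \frac{31}{4} - K$)
$\left(-3 + g\right) b{\left(-1 \right)} \left(-9\right) = \left(-3 + 2\right) \left(- \frac{31}{4} - -1\right) \left(-9\right) = - (- \frac{31}{4} + 1) \left(-9\right) = \left(-1\right) \left(- \frac{27}{4}\right) \left(-9\right) = \frac{27}{4} \left(-9\right) = - \frac{243}{4}$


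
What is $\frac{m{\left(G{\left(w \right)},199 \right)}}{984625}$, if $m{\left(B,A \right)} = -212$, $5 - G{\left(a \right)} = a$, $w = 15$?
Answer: $- \frac{212}{984625} \approx -0.00021531$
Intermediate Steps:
$G{\left(a \right)} = 5 - a$
$\frac{m{\left(G{\left(w \right)},199 \right)}}{984625} = - \frac{212}{984625}$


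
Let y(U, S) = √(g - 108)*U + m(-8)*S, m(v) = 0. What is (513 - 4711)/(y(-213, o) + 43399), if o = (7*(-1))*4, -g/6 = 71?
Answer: -182189002/1907700247 - 894174*I*√534/1907700247 ≈ -0.095502 - 0.010831*I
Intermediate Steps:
g = -426 (g = -6*71 = -426)
o = -28 (o = -7*4 = -28)
y(U, S) = I*U*√534 (y(U, S) = √(-426 - 108)*U + 0*S = √(-534)*U + 0 = (I*√534)*U + 0 = I*U*√534 + 0 = I*U*√534)
(513 - 4711)/(y(-213, o) + 43399) = (513 - 4711)/(I*(-213)*√534 + 43399) = -4198/(-213*I*√534 + 43399) = -4198/(43399 - 213*I*√534)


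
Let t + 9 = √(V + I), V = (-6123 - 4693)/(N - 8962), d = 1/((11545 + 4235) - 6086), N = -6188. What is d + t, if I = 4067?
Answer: -87245/9694 + √9336318699/1515 ≈ 54.779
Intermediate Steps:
d = 1/9694 (d = 1/(15780 - 6086) = 1/9694 ≈ 0.00010316)
V = 5408/7575 (V = (-6123 - 4693)/(-6188 - 8962) = -10816/(-15150) = -10816*(-1/15150) = 5408/7575 ≈ 0.71393)
t = -9 + √9336318699/1515 (t = -9 + √(5408/7575 + 4067) = -9 + √(30812933/7575) = -9 + √9336318699/1515 ≈ 54.779)
d + t = 1/9694 + (-9 + √9336318699/1515) = -87245/9694 + √9336318699/1515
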